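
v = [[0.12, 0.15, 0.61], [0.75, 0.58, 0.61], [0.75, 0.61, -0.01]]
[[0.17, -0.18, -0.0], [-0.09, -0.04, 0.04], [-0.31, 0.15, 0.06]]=v@ [[-0.38, 0.37, 0.02], [-0.04, -0.22, 0.08], [0.36, -0.31, -0.03]]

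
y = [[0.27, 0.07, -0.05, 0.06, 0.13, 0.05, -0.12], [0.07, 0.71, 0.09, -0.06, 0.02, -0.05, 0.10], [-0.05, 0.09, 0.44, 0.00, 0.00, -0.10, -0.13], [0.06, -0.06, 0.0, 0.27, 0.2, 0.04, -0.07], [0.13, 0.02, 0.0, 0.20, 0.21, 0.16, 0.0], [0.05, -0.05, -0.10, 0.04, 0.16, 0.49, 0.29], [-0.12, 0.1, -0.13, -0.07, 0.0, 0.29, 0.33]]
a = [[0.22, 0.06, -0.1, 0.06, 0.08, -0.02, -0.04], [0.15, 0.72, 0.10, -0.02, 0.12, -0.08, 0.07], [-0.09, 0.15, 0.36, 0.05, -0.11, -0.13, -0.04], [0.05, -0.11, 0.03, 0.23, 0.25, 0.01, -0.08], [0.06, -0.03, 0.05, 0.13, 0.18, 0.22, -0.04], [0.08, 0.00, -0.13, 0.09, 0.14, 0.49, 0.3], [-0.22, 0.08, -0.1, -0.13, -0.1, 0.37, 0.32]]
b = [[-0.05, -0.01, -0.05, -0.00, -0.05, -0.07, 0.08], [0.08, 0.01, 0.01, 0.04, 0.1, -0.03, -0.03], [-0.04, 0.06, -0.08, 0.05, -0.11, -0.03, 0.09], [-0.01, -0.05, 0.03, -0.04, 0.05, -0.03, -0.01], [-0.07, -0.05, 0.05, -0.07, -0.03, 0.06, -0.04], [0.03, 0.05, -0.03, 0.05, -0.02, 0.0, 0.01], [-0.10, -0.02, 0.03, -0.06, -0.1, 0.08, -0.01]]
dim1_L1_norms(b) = [0.31, 0.3, 0.46, 0.22, 0.37, 0.19, 0.4]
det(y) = -0.00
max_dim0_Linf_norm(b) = 0.11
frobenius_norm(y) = 1.32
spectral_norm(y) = 0.81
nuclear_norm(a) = 2.83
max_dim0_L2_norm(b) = 0.2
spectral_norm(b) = 0.26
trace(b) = -0.20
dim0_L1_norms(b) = [0.38, 0.25, 0.28, 0.31, 0.46, 0.3, 0.27]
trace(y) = 2.72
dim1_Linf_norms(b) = [0.08, 0.1, 0.11, 0.05, 0.07, 0.05, 0.1]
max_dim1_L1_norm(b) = 0.46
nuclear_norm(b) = 0.65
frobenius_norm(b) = 0.38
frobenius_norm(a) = 1.34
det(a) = -0.00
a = b + y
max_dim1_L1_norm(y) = 1.18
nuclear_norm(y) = 2.73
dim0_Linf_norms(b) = [0.1, 0.06, 0.08, 0.07, 0.11, 0.08, 0.09]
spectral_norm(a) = 0.83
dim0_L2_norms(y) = [0.34, 0.73, 0.48, 0.36, 0.36, 0.61, 0.49]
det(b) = -0.00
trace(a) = 2.52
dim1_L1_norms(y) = [0.75, 1.1, 0.81, 0.7, 0.72, 1.18, 1.04]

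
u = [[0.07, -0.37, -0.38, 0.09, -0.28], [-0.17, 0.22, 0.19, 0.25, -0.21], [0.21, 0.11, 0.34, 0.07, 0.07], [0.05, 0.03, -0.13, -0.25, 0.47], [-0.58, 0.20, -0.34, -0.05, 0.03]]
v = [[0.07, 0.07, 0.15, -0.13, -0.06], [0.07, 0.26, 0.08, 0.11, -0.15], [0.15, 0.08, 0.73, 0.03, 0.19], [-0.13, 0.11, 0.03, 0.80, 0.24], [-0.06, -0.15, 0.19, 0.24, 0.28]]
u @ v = [[-0.07, -0.07, -0.35, -0.06, -0.08], [0.01, 0.12, 0.1, 0.2, 0.01], [0.06, 0.07, 0.30, 0.07, 0.07], [-0.01, -0.1, -0.0, -0.09, 0.04], [-0.07, -0.03, -0.32, 0.05, -0.06]]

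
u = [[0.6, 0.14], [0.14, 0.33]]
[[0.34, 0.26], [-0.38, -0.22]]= u @ [[0.93, 0.66], [-1.54, -0.95]]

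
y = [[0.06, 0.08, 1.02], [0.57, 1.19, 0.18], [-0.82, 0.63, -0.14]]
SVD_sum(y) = [[0.10, 0.37, 0.13], [0.33, 1.18, 0.4], [0.08, 0.3, 0.10]] + [[0.43, -0.29, 0.49], [-0.01, 0.00, -0.01], [-0.50, 0.34, -0.58]] + [[-0.47, -0.00, 0.4], [0.25, 0.0, -0.21], [-0.40, -0.0, 0.34]]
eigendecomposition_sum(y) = [[-0.01+0.47j, -0.12-0.13j, (0.46+0.03j)], [(0.13-0.09j), -0.01+0.06j, (-0.08-0.14j)], [-0.45-0.09j, 0.15-0.09j, -0.12+0.45j]] + [[(-0.01-0.47j), -0.12+0.13j, 0.46-0.03j], [(0.13+0.09j), -0.01-0.06j, (-0.08+0.14j)], [-0.45+0.09j, 0.15+0.09j, (-0.12-0.45j)]] + [[0.08+0.00j, (0.32-0j), 0.09+0.00j], [(0.31+0j), 1.22-0.00j, 0.35+0.00j], [(0.08+0j), (0.33-0j), (0.09+0j)]]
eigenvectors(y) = [[0.69+0.00j, 0.69-0.00j, 0.25+0.00j],[(-0.14-0.19j), (-0.14+0.19j), (0.94+0j)],[(-0.12+0.67j), (-0.12-0.67j), (0.25+0j)]]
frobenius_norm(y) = 1.98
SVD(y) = [[-0.29, 0.65, 0.71],[-0.93, -0.01, -0.37],[-0.23, -0.76, 0.60]] @ diag([1.3914095234089772, 1.1010998271091244, 0.8742189136063444]) @ [[-0.26, -0.92, -0.31], [0.6, -0.40, 0.69], [-0.76, -0.01, 0.65]]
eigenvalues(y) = [(-0.14+0.97j), (-0.14-0.97j), (1.39+0j)]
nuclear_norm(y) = 3.37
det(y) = 1.34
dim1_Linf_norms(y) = [1.02, 1.19, 0.82]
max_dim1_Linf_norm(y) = 1.19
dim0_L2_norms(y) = [1.0, 1.35, 1.05]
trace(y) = 1.11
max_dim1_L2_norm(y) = 1.33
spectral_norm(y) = 1.39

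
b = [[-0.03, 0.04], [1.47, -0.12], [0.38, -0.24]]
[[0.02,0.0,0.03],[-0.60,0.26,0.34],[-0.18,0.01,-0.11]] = b@ [[-0.40, 0.2, 0.31],  [0.1, 0.26, 0.93]]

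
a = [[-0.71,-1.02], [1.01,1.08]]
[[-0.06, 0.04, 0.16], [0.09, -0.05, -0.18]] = a @ [[0.10, -0.04, -0.03], [-0.01, -0.01, -0.14]]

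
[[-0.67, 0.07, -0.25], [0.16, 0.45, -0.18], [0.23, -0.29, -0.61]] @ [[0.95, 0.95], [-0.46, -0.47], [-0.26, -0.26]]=[[-0.60, -0.60], [-0.01, -0.01], [0.51, 0.51]]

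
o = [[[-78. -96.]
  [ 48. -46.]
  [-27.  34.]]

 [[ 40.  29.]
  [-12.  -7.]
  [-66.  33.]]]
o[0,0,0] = -78.0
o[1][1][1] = -7.0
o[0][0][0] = -78.0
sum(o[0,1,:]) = 2.0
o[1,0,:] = [40.0, 29.0]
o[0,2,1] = 34.0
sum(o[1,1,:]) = -19.0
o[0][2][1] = 34.0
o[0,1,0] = 48.0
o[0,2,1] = 34.0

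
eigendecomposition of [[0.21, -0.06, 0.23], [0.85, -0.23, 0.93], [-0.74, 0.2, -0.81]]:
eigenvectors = [[-0.19, -0.68, -0.74], [-0.74, -0.55, -0.03], [0.65, 0.49, 0.67]]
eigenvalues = [-0.83, -0.0, -0.0]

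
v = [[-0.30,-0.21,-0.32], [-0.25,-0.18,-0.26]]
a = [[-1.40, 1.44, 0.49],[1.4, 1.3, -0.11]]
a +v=[[-1.70, 1.23, 0.17], [1.15, 1.12, -0.37]]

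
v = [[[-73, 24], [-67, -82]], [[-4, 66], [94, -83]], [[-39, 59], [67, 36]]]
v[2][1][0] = 67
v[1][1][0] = 94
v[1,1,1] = -83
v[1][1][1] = -83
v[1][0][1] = 66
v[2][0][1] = 59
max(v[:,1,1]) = 36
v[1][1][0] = 94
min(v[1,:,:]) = -83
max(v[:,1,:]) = 94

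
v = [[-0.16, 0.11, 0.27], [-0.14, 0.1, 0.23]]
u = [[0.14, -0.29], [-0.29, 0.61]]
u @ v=[[0.02, -0.01, -0.03], [-0.04, 0.03, 0.06]]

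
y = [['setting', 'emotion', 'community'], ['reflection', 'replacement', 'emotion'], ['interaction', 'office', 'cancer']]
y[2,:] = ['interaction', 'office', 'cancer']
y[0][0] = 'setting'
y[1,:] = ['reflection', 'replacement', 'emotion']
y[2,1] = 'office'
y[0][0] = 'setting'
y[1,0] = 'reflection'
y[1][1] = 'replacement'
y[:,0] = ['setting', 'reflection', 'interaction']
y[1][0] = 'reflection'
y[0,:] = ['setting', 'emotion', 'community']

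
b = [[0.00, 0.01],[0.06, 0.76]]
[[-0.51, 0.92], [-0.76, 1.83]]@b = [[0.06,0.69], [0.11,1.38]]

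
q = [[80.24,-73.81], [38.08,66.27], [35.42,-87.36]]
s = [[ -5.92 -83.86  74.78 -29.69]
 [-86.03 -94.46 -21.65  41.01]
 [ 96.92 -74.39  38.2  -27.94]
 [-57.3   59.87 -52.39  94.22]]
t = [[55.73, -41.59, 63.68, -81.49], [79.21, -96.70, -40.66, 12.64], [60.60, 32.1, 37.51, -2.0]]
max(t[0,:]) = 63.68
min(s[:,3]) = -29.69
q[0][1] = -73.81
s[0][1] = -83.86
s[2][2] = 38.2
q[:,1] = [-73.81, 66.27, -87.36]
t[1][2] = -40.66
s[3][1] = 59.87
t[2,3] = -2.0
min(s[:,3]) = -29.69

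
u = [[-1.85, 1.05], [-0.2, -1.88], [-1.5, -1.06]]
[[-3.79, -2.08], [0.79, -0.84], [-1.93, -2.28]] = u@[[1.71,1.30], [-0.60,0.31]]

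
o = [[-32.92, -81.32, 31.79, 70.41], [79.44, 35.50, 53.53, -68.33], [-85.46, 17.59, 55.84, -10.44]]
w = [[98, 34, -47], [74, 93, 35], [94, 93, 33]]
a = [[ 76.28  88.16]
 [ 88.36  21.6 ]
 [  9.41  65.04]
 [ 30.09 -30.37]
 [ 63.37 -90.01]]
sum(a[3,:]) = -0.28000000000000114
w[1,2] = 35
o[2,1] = 17.59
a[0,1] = 88.16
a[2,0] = 9.41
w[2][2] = 33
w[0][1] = 34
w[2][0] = 94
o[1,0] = 79.44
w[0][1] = 34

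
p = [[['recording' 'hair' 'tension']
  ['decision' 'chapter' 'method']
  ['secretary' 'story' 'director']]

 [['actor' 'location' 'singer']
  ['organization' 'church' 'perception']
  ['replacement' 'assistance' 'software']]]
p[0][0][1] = 'hair'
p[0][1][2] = 'method'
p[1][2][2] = 'software'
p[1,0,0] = 'actor'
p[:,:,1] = [['hair', 'chapter', 'story'], ['location', 'church', 'assistance']]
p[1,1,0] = 'organization'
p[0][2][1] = 'story'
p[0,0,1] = 'hair'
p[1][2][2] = 'software'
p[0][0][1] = 'hair'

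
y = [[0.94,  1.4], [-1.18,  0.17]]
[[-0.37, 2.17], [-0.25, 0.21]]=y@[[0.16,0.04], [-0.37,1.52]]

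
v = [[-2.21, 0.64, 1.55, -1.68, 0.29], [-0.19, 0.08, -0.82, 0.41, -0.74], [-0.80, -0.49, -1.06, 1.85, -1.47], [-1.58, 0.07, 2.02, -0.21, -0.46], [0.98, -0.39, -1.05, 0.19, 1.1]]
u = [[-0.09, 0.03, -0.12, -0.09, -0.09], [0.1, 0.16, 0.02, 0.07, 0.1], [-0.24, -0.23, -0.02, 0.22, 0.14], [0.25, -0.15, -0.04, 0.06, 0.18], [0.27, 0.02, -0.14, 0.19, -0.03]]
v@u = [[-0.45, -0.06, 0.27, 0.54, 0.17],  [0.12, 0.12, 0.13, -0.27, 0.01],  [0.34, -0.17, 0.24, -0.36, 0.25],  [-0.51, -0.48, 0.22, 0.49, 0.41],  [0.47, 0.20, -0.27, -0.13, -0.27]]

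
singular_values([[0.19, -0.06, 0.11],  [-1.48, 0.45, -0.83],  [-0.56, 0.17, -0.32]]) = [1.89, 0.01, 0.0]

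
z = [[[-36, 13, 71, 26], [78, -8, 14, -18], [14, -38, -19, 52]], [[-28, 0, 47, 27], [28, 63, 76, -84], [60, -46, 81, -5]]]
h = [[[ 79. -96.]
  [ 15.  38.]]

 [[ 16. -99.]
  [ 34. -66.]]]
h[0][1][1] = 38.0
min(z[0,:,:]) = -38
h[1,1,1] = -66.0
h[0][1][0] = 15.0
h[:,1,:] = [[15.0, 38.0], [34.0, -66.0]]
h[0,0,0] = 79.0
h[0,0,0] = 79.0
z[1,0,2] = 47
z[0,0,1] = 13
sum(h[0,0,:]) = -17.0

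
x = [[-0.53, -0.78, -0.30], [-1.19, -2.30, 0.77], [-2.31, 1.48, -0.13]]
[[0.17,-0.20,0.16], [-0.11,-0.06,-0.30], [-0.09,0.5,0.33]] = x @ [[0.01, -0.11, -0.10],[-0.08, 0.2, 0.03],[-0.37, 0.35, -0.45]]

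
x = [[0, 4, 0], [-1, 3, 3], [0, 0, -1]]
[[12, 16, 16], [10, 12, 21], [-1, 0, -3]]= x @ [[2, 0, 0], [3, 4, 4], [1, 0, 3]]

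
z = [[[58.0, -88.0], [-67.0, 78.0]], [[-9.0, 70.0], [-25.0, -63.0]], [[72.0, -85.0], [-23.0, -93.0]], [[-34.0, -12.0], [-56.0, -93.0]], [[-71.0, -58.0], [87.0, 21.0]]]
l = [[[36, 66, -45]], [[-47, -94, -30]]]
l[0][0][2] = -45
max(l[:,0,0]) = 36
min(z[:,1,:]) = -93.0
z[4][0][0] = -71.0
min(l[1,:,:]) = -94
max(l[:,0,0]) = 36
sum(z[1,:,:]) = -27.0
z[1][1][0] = -25.0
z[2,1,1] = -93.0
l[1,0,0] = -47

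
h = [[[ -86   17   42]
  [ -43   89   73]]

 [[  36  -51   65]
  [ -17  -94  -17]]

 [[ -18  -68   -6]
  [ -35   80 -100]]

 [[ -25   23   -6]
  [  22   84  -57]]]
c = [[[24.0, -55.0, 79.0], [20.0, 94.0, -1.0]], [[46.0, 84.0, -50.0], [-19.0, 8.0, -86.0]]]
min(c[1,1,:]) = -86.0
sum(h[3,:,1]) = 107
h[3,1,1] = 84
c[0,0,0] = 24.0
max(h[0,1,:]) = 89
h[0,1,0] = -43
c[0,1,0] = 20.0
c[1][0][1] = 84.0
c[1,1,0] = -19.0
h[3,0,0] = -25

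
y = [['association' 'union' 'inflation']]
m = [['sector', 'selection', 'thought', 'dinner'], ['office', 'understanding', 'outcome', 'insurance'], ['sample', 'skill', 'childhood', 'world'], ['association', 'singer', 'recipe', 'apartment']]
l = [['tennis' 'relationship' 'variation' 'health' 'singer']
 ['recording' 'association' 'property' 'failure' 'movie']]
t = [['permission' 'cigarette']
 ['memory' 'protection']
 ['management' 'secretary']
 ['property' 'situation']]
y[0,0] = 'association'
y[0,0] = 'association'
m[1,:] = ['office', 'understanding', 'outcome', 'insurance']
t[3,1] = 'situation'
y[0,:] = ['association', 'union', 'inflation']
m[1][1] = 'understanding'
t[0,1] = 'cigarette'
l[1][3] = 'failure'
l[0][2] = 'variation'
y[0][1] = 'union'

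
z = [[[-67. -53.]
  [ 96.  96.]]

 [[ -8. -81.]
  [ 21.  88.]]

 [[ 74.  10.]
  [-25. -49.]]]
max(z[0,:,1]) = 96.0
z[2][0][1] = 10.0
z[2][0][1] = 10.0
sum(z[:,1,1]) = 135.0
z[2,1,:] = [-25.0, -49.0]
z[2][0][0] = 74.0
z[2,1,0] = -25.0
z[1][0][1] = -81.0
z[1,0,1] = -81.0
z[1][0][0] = -8.0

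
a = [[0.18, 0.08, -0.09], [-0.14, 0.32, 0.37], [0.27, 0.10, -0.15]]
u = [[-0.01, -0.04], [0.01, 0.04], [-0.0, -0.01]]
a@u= [[-0.00, -0.0],[0.00, 0.01],[-0.0, -0.01]]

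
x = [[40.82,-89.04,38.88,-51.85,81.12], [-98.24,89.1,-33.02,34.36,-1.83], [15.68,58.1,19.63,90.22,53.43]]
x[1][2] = -33.02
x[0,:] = [40.82, -89.04, 38.88, -51.85, 81.12]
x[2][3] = 90.22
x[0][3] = -51.85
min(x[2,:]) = 15.68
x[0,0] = 40.82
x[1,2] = -33.02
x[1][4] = -1.83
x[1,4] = -1.83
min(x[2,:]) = 15.68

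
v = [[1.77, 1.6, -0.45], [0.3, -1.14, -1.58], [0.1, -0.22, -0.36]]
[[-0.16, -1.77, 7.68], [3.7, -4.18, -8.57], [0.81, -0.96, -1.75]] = v@ [[2.25, -0.77, 0.67],[-2.60, 0.37, 4.67],[-0.04, 2.23, 2.18]]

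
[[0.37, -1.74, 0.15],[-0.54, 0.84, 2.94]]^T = [[0.37, -0.54],[-1.74, 0.84],[0.15, 2.94]]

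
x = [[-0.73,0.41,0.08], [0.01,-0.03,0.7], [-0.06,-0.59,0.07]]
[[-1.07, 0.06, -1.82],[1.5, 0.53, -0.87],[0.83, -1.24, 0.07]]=x@[[0.98, 1.18, 2.08], [-1.26, 2.08, -0.48], [2.08, 0.83, -1.30]]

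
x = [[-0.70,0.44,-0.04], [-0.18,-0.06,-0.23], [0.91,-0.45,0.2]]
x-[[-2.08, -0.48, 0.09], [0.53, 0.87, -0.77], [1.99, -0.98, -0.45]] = [[1.38,0.92,-0.13], [-0.71,-0.93,0.54], [-1.08,0.53,0.65]]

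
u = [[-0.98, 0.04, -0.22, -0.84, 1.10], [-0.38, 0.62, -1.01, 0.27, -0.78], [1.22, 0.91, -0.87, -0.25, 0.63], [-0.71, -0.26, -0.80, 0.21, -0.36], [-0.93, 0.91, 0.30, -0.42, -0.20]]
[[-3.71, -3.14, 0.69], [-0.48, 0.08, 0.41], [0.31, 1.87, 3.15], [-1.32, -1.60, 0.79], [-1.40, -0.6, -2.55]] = u @ [[1.39, 1.37, 0.67], [0.32, 1.50, -0.31], [1.03, 0.81, -1.99], [1.91, 2.16, 1.53], [-0.48, 0.12, 2.01]]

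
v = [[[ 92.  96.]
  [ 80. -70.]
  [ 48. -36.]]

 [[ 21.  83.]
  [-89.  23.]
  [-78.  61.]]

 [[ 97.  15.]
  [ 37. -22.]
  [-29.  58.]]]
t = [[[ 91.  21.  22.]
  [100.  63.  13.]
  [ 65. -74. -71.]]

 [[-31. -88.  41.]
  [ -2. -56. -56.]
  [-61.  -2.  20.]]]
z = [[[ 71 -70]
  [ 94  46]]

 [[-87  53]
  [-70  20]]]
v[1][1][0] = -89.0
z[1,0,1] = 53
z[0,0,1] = -70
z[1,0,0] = -87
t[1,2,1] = -2.0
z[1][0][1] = 53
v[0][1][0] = 80.0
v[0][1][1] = -70.0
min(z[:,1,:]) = -70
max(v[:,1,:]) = 80.0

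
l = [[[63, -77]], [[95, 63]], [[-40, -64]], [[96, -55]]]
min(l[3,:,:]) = -55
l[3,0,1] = -55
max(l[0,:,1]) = -77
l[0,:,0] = [63]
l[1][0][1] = 63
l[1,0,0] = 95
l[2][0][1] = -64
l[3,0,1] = -55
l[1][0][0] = 95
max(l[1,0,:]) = 95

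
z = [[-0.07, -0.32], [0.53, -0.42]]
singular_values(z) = [0.69, 0.29]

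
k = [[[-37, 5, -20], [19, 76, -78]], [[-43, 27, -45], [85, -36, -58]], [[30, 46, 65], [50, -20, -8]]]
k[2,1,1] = -20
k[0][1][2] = -78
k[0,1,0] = 19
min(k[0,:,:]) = -78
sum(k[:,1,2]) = -144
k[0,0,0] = -37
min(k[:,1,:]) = -78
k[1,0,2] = -45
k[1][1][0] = 85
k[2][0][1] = 46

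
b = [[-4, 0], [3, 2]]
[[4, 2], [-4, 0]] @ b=[[-10, 4], [16, 0]]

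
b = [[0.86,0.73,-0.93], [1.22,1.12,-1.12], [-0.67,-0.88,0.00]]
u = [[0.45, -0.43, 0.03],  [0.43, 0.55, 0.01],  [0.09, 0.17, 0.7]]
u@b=[[-0.16,-0.18,0.06], [1.03,0.92,-1.02], [-0.18,-0.36,-0.27]]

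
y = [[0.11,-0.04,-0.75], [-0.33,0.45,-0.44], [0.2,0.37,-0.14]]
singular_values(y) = [0.93, 0.53, 0.36]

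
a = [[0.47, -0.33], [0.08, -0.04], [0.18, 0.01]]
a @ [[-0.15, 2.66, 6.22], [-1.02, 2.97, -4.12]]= [[0.27, 0.27, 4.28], [0.03, 0.09, 0.66], [-0.04, 0.51, 1.08]]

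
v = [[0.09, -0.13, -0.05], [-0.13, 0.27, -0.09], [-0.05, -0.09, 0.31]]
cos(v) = [[0.99, 0.02, 0.00], [0.02, 0.95, 0.02], [0.00, 0.02, 0.95]]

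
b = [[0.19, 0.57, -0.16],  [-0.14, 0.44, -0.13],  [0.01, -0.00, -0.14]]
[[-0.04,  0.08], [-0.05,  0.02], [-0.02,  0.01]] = b@[[0.05, 0.15],[-0.04, 0.09],[0.17, -0.03]]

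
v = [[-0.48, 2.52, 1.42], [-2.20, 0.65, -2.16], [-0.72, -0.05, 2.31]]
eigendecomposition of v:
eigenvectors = [[-0.72+0.00j, (-0.72-0j), -0.18+0.00j],[-0.08-0.67j, (-0.08+0.67j), -0.64+0.00j],[-0.09-0.12j, -0.09+0.12j, (0.75+0j)]]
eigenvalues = [(-0.03+2.58j), (-0.03-2.58j), (2.53+0j)]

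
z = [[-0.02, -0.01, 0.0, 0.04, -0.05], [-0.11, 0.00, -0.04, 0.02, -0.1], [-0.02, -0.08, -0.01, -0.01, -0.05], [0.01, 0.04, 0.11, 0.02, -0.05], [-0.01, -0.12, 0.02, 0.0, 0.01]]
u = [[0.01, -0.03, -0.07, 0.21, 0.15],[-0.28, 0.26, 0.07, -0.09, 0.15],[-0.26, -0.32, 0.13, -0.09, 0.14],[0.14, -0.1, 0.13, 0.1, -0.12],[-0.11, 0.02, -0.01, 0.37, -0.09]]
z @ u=[[0.01, -0.01, 0.01, -0.02, -0.0],[0.02, 0.01, 0.01, -0.05, -0.02],[0.03, -0.02, -0.01, -0.02, -0.01],[-0.03, -0.03, 0.02, -0.03, 0.02],[0.03, -0.04, -0.01, 0.01, -0.02]]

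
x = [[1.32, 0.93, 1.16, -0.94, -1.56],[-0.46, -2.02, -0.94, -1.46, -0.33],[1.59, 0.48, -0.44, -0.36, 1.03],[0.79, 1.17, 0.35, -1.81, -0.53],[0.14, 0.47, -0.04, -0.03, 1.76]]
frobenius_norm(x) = 5.28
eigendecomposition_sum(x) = [[(0.2-0.12j), 0.39+0.27j, 0.02+0.19j, -0.35+0.53j, 0.06+0.02j], [(0.09+0.55j), -0.96+0.63j, (-0.44-0.14j), -0.88-1.27j, -0.10+0.12j], [-0.06-0.10j, (0.14-0.2j), (0.1-0.01j), 0.28+0.18j, (0.01-0.03j)], [(0.44-0.11j), 0.58+0.73j, -0.08+0.37j, -0.97+0.81j, 0.10+0.08j], [0.01-0.07j, (0.14-0.04j), 0.05+0.03j, 0.06+0.19j, (0.02-0.01j)]] + [[0.20+0.12j, (0.39-0.27j), (0.02-0.19j), (-0.35-0.53j), 0.06-0.02j], [0.09-0.55j, -0.96-0.63j, -0.44+0.14j, (-0.88+1.27j), (-0.1-0.12j)], [(-0.06+0.1j), (0.14+0.2j), (0.1+0.01j), 0.28-0.18j, (0.01+0.03j)], [0.44+0.11j, 0.58-0.73j, (-0.08-0.37j), (-0.97-0.81j), 0.10-0.08j], [(0.01+0.07j), (0.14+0.04j), (0.05-0.03j), (0.06-0.19j), 0.02+0.01j]] + [[(-0.4-0j), 0.02+0.00j, 0.53-0.00j, (0.25+0j), (-0.35+0j)], [(-0.1-0j), 0j, (0.14-0j), (0.07+0j), (-0.09+0j)], [(0.75+0j), (-0.03-0j), -0.99+0.00j, -0.48-0.00j, (0.66-0j)], [-0.30-0.00j, (0.01+0j), 0.40-0.00j, 0.19+0.00j, (-0.27+0j)], [0.04+0.00j, (-0-0j), -0.06+0.00j, (-0.03-0j), 0.04-0.00j]] + [[0.77-0.00j, 0.40-0.00j, 0.15+0.00j, (-0.45+0j), (2.29-0j)], [-0.37+0.00j, -0.19+0.00j, (-0.07-0j), (0.21-0j), -1.08+0.00j], [(0.7-0j), (0.36-0j), 0.14+0.00j, -0.41+0.00j, 2.08-0.00j], [(0.1-0j), (0.05-0j), (0.02+0j), (-0.06+0j), 0.29-0.00j], [0.23-0.00j, 0.12-0.00j, 0.05+0.00j, (-0.14+0j), (0.68-0j)]] + [[0.55+0.00j, (-0.27-0j), (0.45+0j), -0.05-0.00j, (-3.62-0j)], [(-0.16-0j), (0.08+0j), -0.13-0.00j, (0.01+0j), 1.05+0.00j], [0.26+0.00j, (-0.13-0j), (0.21+0j), -0.02-0.00j, (-1.73-0j)], [(0.12+0j), -0.06-0.00j, (0.09+0j), (-0.01-0j), (-0.76-0j)], [-0.15-0.00j, 0.07+0.00j, (-0.12-0j), 0.01+0.00j, (1+0j)]]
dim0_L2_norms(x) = [2.26, 2.6, 1.6, 2.53, 2.64]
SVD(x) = [[-0.72, 0.22, -0.18, 0.28, 0.57], [0.28, 0.75, 0.55, 0.06, 0.22], [-0.2, -0.36, 0.61, 0.63, -0.23], [-0.59, 0.15, 0.33, -0.58, -0.42], [0.09, -0.49, 0.42, -0.42, 0.63]] @ diag([3.5460052255762577, 2.8957789730608647, 2.3353902942954066, 1.1010655690988225, 0.46456201439670924]) @ [[-0.53, -0.56, -0.34, 0.40, 0.36], [-0.2, -0.53, -0.08, -0.49, -0.65], [0.34, -0.17, -0.39, -0.63, 0.56], [0.75, -0.41, -0.18, 0.45, -0.21], [0.09, -0.45, 0.83, -0.07, 0.30]]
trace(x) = -1.19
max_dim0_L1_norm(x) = 5.21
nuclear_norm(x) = 10.34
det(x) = -12.27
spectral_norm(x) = 3.55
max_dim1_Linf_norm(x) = 2.02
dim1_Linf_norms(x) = [1.56, 2.02, 1.59, 1.81, 1.76]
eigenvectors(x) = [[(0.11+0.28j), 0.11-0.28j, 0.44+0.00j, -0.68+0.00j, -0.84+0.00j], [(-0.73+0j), -0.73-0.00j, (0.12+0j), 0.32+0.00j, 0.24+0.00j], [(0.14-0.06j), 0.14+0.06j, -0.82+0.00j, -0.62+0.00j, -0.40+0.00j], [(0.05+0.59j), (0.05-0.59j), (0.33+0j), (-0.09+0j), (-0.17+0j)], [0.09+0.03j, (0.09-0.03j), -0.05+0.00j, (-0.2+0j), 0.23+0.00j]]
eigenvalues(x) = [(-1.61+1.3j), (-1.61-1.3j), (-1.15+0j), (1.35+0j), (1.84+0j)]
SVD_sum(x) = [[1.34, 1.44, 0.88, -1.02, -0.93], [-0.52, -0.56, -0.34, 0.4, 0.36], [0.38, 0.41, 0.25, -0.29, -0.26], [1.11, 1.18, 0.73, -0.84, -0.76], [-0.16, -0.17, -0.1, 0.12, 0.11]] + [[-0.13, -0.34, -0.05, -0.31, -0.41], [-0.44, -1.16, -0.17, -1.07, -1.42], [0.21, 0.55, 0.08, 0.51, 0.68], [-0.09, -0.23, -0.03, -0.21, -0.28], [0.28, 0.75, 0.11, 0.69, 0.92]] + [[-0.15, 0.07, 0.17, 0.27, -0.24], [0.44, -0.22, -0.50, -0.81, 0.71], [0.49, -0.25, -0.55, -0.9, 0.8], [0.27, -0.13, -0.3, -0.49, 0.43], [0.34, -0.17, -0.38, -0.62, 0.54]] + [[0.23,-0.12,-0.06,0.14,-0.06], [0.05,-0.03,-0.01,0.03,-0.01], [0.52,-0.28,-0.13,0.31,-0.15], [-0.48,0.26,0.12,-0.29,0.14], [-0.35,0.19,0.09,-0.21,0.1]] + [[0.02, -0.12, 0.22, -0.02, 0.08], [0.01, -0.05, 0.08, -0.01, 0.03], [-0.01, 0.05, -0.09, 0.01, -0.03], [-0.02, 0.09, -0.16, 0.01, -0.06], [0.03, -0.13, 0.25, -0.02, 0.09]]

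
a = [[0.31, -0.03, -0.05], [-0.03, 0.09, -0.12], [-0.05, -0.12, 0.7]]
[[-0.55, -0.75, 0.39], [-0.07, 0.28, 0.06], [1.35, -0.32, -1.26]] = a @ [[-1.29, -2.28, 0.76], [1.56, 1.97, -1.83], [2.11, -0.28, -2.06]]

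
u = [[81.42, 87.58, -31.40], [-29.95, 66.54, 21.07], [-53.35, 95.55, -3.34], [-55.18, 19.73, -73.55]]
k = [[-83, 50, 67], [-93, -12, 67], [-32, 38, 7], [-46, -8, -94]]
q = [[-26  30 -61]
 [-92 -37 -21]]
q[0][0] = -26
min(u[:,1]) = 19.73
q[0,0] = -26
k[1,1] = -12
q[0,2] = -61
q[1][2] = -21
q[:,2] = [-61, -21]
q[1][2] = -21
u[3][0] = -55.18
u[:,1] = [87.58, 66.54, 95.55, 19.73]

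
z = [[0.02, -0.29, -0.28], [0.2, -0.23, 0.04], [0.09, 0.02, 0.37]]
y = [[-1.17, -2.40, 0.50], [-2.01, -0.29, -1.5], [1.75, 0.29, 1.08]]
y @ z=[[-0.46, 0.90, 0.42], [-0.23, 0.62, -0.00], [0.19, -0.55, -0.08]]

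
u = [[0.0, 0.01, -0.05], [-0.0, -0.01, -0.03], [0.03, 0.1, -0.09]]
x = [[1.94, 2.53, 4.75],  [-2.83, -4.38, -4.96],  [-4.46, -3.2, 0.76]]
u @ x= [[0.19, 0.12, -0.09], [0.16, 0.14, 0.03], [0.18, -0.07, -0.42]]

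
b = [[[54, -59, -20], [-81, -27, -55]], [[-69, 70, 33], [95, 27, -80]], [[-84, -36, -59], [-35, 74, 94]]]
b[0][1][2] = -55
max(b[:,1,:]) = 95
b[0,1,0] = -81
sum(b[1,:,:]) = 76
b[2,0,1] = -36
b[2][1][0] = -35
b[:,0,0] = [54, -69, -84]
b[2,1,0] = -35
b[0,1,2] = -55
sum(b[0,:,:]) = -188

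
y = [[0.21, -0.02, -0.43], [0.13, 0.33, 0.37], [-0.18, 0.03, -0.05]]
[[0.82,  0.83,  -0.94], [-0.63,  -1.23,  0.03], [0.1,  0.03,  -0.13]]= y @ [[0.02, 0.06, -0.26], [0.24, -1.73, -2.23], [-1.92, -1.81, 2.16]]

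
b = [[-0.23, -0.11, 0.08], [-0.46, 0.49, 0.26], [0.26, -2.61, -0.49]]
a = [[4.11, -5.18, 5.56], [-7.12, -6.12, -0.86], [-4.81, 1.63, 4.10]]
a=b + [[4.34, -5.07, 5.48], [-6.66, -6.61, -1.12], [-5.07, 4.24, 4.59]]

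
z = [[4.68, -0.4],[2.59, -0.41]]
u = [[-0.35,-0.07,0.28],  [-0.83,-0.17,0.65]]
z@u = [[-1.31, -0.26, 1.05],[-0.57, -0.11, 0.46]]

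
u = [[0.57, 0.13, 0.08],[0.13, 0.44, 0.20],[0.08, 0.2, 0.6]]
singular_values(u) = [0.82, 0.51, 0.29]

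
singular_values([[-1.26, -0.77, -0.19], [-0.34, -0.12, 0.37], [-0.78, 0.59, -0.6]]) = [1.62, 1.02, 0.37]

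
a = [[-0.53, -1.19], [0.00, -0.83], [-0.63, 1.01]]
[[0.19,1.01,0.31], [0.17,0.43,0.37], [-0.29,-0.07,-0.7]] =a @[[0.12,-0.73,0.41], [-0.21,-0.52,-0.44]]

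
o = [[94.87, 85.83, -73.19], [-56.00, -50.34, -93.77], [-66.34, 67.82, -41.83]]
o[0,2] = -73.19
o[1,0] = -56.0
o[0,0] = 94.87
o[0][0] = 94.87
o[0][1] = 85.83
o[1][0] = -56.0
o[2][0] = -66.34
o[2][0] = -66.34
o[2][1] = 67.82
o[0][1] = 85.83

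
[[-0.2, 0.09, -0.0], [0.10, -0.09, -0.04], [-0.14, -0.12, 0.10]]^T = [[-0.20, 0.1, -0.14],[0.09, -0.09, -0.12],[-0.0, -0.04, 0.10]]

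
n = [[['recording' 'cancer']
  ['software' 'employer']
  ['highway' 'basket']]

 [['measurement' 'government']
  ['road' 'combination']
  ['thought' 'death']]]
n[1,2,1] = 'death'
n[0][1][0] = 'software'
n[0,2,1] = 'basket'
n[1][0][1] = 'government'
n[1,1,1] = 'combination'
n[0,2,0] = 'highway'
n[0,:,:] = [['recording', 'cancer'], ['software', 'employer'], ['highway', 'basket']]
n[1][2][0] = 'thought'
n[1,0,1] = 'government'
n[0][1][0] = 'software'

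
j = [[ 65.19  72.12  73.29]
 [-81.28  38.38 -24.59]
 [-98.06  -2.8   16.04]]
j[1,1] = 38.38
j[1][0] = -81.28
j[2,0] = -98.06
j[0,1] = 72.12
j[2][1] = -2.8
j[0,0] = 65.19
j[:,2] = [73.29, -24.59, 16.04]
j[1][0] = -81.28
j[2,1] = -2.8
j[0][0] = 65.19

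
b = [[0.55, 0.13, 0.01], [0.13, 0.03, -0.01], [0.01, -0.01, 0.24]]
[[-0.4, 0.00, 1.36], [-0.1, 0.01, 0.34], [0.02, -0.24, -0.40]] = b @ [[-0.72,  -0.61,  2.8],[-0.03,  2.66,  -1.25],[0.12,  -0.87,  -1.84]]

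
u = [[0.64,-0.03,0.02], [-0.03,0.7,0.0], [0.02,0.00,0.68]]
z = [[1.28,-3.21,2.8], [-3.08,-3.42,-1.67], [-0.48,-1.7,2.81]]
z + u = [[1.92, -3.24, 2.82], [-3.11, -2.72, -1.67], [-0.46, -1.7, 3.49]]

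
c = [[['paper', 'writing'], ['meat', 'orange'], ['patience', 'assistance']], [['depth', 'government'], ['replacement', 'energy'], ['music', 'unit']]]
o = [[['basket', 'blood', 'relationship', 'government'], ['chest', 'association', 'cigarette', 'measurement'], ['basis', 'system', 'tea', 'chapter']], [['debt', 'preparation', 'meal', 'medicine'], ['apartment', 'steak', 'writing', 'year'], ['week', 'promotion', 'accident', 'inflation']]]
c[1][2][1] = 'unit'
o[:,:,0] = [['basket', 'chest', 'basis'], ['debt', 'apartment', 'week']]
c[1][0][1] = 'government'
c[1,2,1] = 'unit'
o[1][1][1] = 'steak'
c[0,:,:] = [['paper', 'writing'], ['meat', 'orange'], ['patience', 'assistance']]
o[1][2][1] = 'promotion'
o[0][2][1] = 'system'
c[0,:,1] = ['writing', 'orange', 'assistance']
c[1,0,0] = 'depth'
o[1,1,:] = ['apartment', 'steak', 'writing', 'year']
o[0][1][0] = 'chest'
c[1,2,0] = 'music'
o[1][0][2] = 'meal'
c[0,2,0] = 'patience'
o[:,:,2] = [['relationship', 'cigarette', 'tea'], ['meal', 'writing', 'accident']]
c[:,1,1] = ['orange', 'energy']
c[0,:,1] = ['writing', 'orange', 'assistance']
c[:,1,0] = ['meat', 'replacement']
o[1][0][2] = 'meal'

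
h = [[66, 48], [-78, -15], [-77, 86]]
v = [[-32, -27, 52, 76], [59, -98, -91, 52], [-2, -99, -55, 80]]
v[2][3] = 80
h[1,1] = -15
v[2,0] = -2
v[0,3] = 76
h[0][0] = 66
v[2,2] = -55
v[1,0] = 59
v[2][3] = 80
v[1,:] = [59, -98, -91, 52]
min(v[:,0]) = -32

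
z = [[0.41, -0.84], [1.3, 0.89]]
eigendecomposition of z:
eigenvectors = [[0.14-0.61j, (0.14+0.61j)], [(-0.78+0j), (-0.78-0j)]]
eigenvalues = [(0.65+1.02j), (0.65-1.02j)]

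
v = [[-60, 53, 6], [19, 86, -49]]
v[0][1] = 53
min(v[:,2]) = -49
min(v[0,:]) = -60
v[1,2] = -49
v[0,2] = 6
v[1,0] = 19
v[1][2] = -49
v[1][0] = 19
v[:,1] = [53, 86]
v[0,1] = 53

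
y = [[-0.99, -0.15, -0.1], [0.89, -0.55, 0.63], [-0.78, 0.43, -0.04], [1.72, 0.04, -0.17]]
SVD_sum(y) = [[-0.96, 0.12, -0.08], [0.99, -0.13, 0.09], [-0.82, 0.11, -0.07], [1.66, -0.21, 0.15]] + [[-0.03,-0.14,0.13], [-0.11,-0.49,0.47], [0.03,0.15,-0.15], [0.06,0.29,-0.28]] + [[-0.00, -0.14, -0.15], [0.00, 0.07, 0.07], [0.01, 0.17, 0.18], [-0.00, -0.04, -0.04]]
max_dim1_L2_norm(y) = 1.73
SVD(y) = [[-0.41, -0.22, 0.59], [0.43, -0.81, -0.30], [-0.36, 0.25, -0.73], [0.72, 0.48, 0.16]] @ diag([2.335144649932444, 0.8489382899750766, 0.33808762725967834]) @ [[0.99, -0.13, 0.09], [0.15, 0.72, -0.68], [-0.02, -0.69, -0.73]]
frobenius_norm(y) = 2.51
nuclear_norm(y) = 3.52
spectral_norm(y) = 2.34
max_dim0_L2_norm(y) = 2.31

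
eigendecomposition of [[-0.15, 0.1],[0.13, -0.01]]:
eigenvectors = [[-0.84,-0.44], [0.54,-0.9]]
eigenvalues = [-0.21, 0.05]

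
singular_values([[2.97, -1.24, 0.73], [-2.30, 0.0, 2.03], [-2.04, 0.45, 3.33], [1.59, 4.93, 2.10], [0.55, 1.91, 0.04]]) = [6.08, 5.04, 2.94]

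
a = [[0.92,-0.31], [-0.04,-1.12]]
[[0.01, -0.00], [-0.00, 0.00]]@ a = [[0.01, -0.00], [0.00, 0.00]]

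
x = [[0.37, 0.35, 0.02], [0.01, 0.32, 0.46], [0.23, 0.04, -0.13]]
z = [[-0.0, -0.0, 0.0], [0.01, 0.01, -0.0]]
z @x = [[0.00, 0.0, 0.00],[0.0, 0.01, 0.00]]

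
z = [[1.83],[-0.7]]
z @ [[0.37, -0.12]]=[[0.68, -0.22], [-0.26, 0.08]]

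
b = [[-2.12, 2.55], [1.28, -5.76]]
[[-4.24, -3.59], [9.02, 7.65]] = b @ [[0.16, 0.13],  [-1.53, -1.30]]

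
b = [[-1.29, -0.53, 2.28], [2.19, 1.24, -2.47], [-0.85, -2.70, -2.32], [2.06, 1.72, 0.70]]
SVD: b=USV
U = [[0.46, 0.37, 0.28], [-0.71, -0.31, -0.13], [0.26, -0.79, 0.55], [-0.47, 0.38, 0.78]]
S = [4.64, 4.32, 0.71]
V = [[-0.72, -0.57, 0.40], [0.07, 0.51, 0.86], [0.69, -0.64, 0.33]]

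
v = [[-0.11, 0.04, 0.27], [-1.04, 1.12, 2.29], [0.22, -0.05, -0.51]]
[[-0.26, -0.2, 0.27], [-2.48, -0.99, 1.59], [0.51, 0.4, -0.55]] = v@ [[0.87, 0.08, -0.56], [-0.18, 0.89, -1.0], [-0.6, -0.83, 0.93]]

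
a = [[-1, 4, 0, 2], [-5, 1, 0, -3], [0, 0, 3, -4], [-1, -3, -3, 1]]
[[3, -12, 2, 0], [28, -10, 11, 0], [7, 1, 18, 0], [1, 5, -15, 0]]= a@[[-5, 0, 0, 0], [0, -4, 2, 0], [1, 3, 2, 0], [-1, 2, -3, 0]]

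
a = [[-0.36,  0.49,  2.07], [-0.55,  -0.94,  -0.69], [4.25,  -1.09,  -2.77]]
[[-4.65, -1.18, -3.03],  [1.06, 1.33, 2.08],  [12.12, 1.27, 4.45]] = a@ [[1.49, -0.20, -0.05], [-0.66, -1.03, -1.33], [-1.83, -0.36, -1.16]]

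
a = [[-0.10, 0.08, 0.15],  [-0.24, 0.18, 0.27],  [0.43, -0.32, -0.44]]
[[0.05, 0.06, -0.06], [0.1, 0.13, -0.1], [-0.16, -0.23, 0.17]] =a @ [[0.35, -0.03, 0.06],[0.53, 0.46, 0.14],[0.31, 0.15, -0.42]]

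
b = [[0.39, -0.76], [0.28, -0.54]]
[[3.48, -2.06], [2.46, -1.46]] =b @ [[-3.97, 0.85], [-6.62, 3.15]]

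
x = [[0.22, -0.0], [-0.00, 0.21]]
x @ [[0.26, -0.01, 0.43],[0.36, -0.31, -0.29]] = [[0.06,-0.00,0.09], [0.08,-0.07,-0.06]]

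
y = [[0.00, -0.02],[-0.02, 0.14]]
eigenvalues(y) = [-0.0, 0.14]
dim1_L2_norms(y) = [0.02, 0.14]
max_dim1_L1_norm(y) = 0.16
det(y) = -0.00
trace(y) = 0.14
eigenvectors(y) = [[-0.99, 0.14], [-0.14, -0.99]]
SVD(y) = [[-0.14, 0.99], [0.99, 0.14]] @ diag([0.1428010988928052, 0.002801098892805181]) @ [[-0.14, 0.99], [-0.99, -0.14]]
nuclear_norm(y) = 0.15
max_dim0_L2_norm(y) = 0.14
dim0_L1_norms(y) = [0.02, 0.16]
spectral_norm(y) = 0.14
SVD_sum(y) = [[0.00,-0.02], [-0.02,0.14]] + [[-0.0, -0.00], [-0.0, -0.00]]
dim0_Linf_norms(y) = [0.02, 0.14]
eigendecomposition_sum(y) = [[-0.0, -0.0], [-0.0, -0.0]] + [[0.00, -0.02], [-0.02, 0.14]]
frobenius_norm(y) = 0.14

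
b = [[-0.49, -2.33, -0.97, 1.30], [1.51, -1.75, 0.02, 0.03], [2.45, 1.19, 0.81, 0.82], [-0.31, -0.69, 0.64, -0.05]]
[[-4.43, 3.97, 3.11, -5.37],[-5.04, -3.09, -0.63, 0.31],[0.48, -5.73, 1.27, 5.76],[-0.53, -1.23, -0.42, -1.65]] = b @ [[-1.09,-1.83,-0.24,1.94], [1.95,0.17,0.19,1.48], [0.77,-2.56,-0.38,-0.1], [0.25,0.76,2.36,-0.82]]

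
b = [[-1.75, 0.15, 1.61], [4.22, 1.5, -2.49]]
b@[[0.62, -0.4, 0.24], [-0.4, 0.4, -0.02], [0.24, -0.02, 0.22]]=[[-0.76, 0.73, -0.07], [1.42, -1.04, 0.43]]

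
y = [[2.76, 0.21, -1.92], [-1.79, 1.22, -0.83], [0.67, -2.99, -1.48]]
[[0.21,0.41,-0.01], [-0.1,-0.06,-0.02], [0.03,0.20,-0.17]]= y @ [[0.07, 0.08, 0.02],[0.01, -0.00, 0.04],[-0.01, -0.1, 0.04]]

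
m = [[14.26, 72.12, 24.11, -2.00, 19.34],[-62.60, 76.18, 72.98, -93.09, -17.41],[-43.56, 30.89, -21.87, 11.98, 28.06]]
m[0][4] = 19.34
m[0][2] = 24.11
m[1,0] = -62.6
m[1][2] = 72.98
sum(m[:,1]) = 179.19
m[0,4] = 19.34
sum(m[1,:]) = -23.94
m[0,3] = -2.0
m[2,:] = [-43.56, 30.89, -21.87, 11.98, 28.06]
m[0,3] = -2.0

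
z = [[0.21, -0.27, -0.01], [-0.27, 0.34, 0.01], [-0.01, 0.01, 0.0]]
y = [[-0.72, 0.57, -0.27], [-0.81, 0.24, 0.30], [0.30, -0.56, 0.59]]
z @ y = [[0.06,  0.06,  -0.14],[-0.08,  -0.08,  0.18],[-0.00,  -0.00,  0.01]]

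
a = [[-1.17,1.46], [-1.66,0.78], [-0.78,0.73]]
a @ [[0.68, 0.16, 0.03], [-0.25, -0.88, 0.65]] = [[-1.16, -1.47, 0.91], [-1.32, -0.95, 0.46], [-0.71, -0.77, 0.45]]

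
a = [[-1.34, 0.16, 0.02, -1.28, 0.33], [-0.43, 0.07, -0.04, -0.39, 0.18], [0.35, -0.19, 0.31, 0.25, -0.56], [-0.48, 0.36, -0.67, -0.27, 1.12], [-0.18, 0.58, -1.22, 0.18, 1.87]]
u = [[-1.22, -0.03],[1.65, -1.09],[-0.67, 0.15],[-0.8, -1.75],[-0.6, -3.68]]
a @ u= [[2.71, 0.89], [0.87, -0.05], [-0.81, 1.87], [1.17, -4.13], [0.73, -8.01]]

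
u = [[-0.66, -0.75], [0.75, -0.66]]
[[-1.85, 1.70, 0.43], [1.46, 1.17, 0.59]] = u @ [[2.32, -0.25, 0.16],  [0.43, -2.05, -0.71]]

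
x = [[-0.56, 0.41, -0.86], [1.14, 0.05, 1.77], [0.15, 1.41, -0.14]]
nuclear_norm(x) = 3.88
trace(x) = -0.65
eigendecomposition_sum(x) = [[-0.1, -0.16, -0.13],[0.57, 0.9, 0.7],[0.51, 0.8, 0.62]] + [[-0.06, -0.03, 0.02], [0.01, 0.00, -0.0], [0.04, 0.02, -0.01]] + [[-0.40, 0.6, -0.75], [0.56, -0.85, 1.07], [-0.39, 0.6, -0.75]]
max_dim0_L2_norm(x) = 1.97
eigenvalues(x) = [1.42, -0.07, -2.0]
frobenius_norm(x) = 2.77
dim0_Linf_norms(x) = [1.14, 1.41, 1.77]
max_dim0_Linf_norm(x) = 1.77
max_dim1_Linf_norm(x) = 1.77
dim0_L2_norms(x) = [1.28, 1.47, 1.97]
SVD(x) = [[-0.45, 0.20, 0.87],[0.89, 0.19, 0.42],[-0.08, 0.96, -0.26]] @ diag([2.35099373100004, 1.4683240433558264, 0.05790492640271039]) @ [[0.53, -0.11, 0.84],  [0.17, 0.99, 0.02],  [-0.83, 0.13, 0.54]]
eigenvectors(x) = [[0.13, -0.84, 0.50],[-0.74, 0.12, -0.71],[-0.66, 0.53, 0.5]]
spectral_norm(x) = 2.35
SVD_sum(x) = [[-0.57, 0.12, -0.89], [1.11, -0.23, 1.75], [-0.1, 0.02, -0.16]] + [[0.05, 0.29, 0.01], [0.05, 0.27, 0.01], [0.24, 1.39, 0.03]] + [[-0.04, 0.01, 0.03], [-0.02, 0.0, 0.01], [0.01, -0.00, -0.01]]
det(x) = 0.20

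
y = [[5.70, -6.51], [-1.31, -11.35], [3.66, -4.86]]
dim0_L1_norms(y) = [10.67, 22.72]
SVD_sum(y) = [[1.90, -7.48], [2.63, -10.35], [1.38, -5.44]] + [[3.80, 0.97],[-3.94, -1.0],[2.28, 0.58]]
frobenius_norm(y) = 15.57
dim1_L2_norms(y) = [8.65, 11.43, 6.08]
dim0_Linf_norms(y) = [5.7, 11.35]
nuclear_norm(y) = 20.44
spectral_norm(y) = 14.32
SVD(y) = [[-0.54, 0.64],  [-0.75, -0.66],  [-0.39, 0.38]] @ diag([14.317846125089371, 6.11744900577547]) @ [[-0.25, 0.97], [0.97, 0.25]]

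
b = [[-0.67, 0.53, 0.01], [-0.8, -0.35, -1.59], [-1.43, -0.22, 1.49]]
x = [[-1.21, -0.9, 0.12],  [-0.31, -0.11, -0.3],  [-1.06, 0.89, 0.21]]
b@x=[[0.64, 0.55, -0.24],[2.76, -0.66, -0.32],[0.22, 2.64, 0.21]]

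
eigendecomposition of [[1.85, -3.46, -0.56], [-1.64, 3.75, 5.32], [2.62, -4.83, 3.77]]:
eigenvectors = [[-0.89+0.00j, (0.28+0.24j), 0.28-0.24j], [(-0.45+0j), (0.03-0.62j), 0.03+0.62j], [0.04+0.00j, 0.69+0.00j, (0.69-0j)]]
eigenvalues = [(0.11+0j), (4.63+5.21j), (4.63-5.21j)]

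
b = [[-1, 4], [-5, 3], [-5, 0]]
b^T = [[-1, -5, -5], [4, 3, 0]]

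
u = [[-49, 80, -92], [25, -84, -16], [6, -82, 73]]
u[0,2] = -92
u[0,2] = -92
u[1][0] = 25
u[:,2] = [-92, -16, 73]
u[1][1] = -84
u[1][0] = 25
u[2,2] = 73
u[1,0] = 25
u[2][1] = -82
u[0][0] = -49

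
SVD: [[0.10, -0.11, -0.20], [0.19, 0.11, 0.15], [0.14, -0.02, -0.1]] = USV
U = [[0.75,0.35,-0.56],[-0.57,0.77,-0.29],[0.33,0.54,0.78]]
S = [0.31, 0.26, 0.02]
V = [[0.04, -0.49, -0.87], [0.99, 0.14, -0.03], [-0.13, 0.86, -0.49]]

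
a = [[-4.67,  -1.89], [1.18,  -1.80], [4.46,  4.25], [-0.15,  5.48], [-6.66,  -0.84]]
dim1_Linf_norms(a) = [4.67, 1.8, 4.46, 5.48, 6.66]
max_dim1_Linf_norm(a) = 6.66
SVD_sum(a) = [[-4.26, -2.58], [0.07, 0.04], [5.15, 3.12], [2.32, 1.4], [-5.25, -3.18]] + [[-0.41, 0.69], [1.11, -1.84], [-0.69, 1.13], [-2.47, 4.08], [-1.41, 2.34]]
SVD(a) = [[-0.48, 0.13], [0.01, -0.35], [0.58, 0.22], [0.26, 0.78], [-0.60, 0.45]] @ diag([10.290194995988333, 6.09864632066303]) @ [[0.86, 0.52], [-0.52, 0.86]]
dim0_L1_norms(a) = [17.12, 14.26]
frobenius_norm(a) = 11.96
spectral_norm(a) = 10.29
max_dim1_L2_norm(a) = 6.71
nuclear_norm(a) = 16.39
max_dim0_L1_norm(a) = 17.12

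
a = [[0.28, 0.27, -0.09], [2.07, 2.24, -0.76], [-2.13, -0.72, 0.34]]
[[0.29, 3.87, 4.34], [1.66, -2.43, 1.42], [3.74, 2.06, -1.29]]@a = [[-1.15, 5.62, -1.49], [-7.59, -6.02, 2.18], [8.06, 6.55, -2.34]]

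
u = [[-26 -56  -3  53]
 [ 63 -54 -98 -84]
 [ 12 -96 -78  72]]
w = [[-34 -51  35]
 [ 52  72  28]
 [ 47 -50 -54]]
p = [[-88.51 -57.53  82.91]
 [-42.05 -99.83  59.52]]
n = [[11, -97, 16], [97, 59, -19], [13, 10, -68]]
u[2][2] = -78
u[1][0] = 63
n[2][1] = 10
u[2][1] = -96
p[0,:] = [-88.51, -57.53, 82.91]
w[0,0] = -34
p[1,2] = 59.52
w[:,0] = [-34, 52, 47]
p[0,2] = 82.91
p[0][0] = -88.51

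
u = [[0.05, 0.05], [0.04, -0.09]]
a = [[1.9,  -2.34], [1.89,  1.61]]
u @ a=[[0.19, -0.04], [-0.09, -0.24]]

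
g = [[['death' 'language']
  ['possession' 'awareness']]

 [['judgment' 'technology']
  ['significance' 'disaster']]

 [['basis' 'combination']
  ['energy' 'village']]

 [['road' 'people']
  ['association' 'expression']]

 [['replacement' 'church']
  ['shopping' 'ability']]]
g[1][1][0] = 'significance'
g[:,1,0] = ['possession', 'significance', 'energy', 'association', 'shopping']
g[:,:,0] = [['death', 'possession'], ['judgment', 'significance'], ['basis', 'energy'], ['road', 'association'], ['replacement', 'shopping']]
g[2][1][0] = 'energy'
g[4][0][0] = 'replacement'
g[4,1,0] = 'shopping'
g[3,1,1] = 'expression'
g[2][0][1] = 'combination'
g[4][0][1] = 'church'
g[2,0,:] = ['basis', 'combination']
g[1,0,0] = 'judgment'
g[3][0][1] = 'people'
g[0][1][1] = 'awareness'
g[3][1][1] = 'expression'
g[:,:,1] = [['language', 'awareness'], ['technology', 'disaster'], ['combination', 'village'], ['people', 'expression'], ['church', 'ability']]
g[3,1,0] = 'association'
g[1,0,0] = 'judgment'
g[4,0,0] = 'replacement'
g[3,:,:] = [['road', 'people'], ['association', 'expression']]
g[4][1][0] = 'shopping'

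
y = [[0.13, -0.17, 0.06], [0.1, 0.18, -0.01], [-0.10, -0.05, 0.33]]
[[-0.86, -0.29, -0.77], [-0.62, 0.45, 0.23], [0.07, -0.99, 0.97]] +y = [[-0.73,  -0.46,  -0.71], [-0.52,  0.63,  0.22], [-0.03,  -1.04,  1.30]]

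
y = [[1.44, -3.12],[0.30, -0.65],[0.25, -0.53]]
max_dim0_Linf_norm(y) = 3.12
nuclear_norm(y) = 3.56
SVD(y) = [[-0.97, -0.16], [-0.20, -0.03], [-0.16, 0.99]] @ diag([3.5586341123621508, 0.004822274614119574]) @ [[-0.42, 0.91],  [0.91, 0.42]]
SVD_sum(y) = [[1.44, -3.12], [0.3, -0.65], [0.25, -0.53]] + [[-0.0, -0.0],[-0.0, -0.0],[0.0, 0.0]]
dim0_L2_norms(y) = [1.49, 3.23]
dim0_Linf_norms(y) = [1.44, 3.12]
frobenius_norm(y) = 3.56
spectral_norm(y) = 3.56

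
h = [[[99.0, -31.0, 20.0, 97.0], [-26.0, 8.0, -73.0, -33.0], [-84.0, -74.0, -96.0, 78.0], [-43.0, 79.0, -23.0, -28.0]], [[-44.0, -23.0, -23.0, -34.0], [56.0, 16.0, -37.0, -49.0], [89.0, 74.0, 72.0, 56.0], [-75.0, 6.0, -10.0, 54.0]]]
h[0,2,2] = -96.0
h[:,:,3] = [[97.0, -33.0, 78.0, -28.0], [-34.0, -49.0, 56.0, 54.0]]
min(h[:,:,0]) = -84.0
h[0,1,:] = [-26.0, 8.0, -73.0, -33.0]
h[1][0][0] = -44.0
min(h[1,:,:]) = -75.0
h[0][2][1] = -74.0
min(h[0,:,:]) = -96.0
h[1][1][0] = 56.0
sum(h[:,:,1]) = 55.0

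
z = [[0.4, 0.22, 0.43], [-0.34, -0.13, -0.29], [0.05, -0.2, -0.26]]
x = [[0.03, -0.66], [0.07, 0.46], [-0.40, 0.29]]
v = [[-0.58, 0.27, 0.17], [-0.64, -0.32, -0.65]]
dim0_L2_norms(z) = [0.53, 0.32, 0.58]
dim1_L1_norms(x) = [0.69, 0.53, 0.69]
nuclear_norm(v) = 1.61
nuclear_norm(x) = 1.25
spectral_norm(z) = 0.81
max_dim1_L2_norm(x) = 0.66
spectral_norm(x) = 0.87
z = x @ v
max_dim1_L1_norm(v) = 1.61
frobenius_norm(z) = 0.85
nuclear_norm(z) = 1.07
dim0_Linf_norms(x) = [0.4, 0.66]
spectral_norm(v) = 0.99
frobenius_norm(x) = 0.95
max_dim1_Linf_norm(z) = 0.43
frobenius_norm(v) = 1.17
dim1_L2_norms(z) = [0.63, 0.47, 0.33]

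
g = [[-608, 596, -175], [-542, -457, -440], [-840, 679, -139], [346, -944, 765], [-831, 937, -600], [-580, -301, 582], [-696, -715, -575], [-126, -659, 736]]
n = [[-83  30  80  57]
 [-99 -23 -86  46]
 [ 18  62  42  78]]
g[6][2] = -575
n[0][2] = 80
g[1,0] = -542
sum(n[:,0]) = -164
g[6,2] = -575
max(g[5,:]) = 582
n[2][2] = 42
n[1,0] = -99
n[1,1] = -23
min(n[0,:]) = -83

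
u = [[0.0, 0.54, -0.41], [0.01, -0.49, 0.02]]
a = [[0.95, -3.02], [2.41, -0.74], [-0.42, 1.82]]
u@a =[[1.47, -1.15],[-1.18, 0.37]]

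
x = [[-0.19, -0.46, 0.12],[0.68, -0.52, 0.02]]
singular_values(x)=[0.87, 0.49]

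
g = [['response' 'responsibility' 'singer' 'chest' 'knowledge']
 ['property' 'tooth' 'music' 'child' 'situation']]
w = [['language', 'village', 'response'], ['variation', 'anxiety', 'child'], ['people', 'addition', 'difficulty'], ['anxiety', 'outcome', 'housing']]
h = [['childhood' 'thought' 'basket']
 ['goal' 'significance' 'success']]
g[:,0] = ['response', 'property']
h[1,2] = 'success'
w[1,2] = 'child'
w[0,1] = 'village'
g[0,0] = 'response'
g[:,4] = ['knowledge', 'situation']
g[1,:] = ['property', 'tooth', 'music', 'child', 'situation']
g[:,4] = ['knowledge', 'situation']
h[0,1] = 'thought'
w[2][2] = 'difficulty'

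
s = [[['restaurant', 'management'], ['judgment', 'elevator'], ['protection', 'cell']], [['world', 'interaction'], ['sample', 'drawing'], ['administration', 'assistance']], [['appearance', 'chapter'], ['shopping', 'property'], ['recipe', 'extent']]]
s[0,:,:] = [['restaurant', 'management'], ['judgment', 'elevator'], ['protection', 'cell']]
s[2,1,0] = 'shopping'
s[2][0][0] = 'appearance'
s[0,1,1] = 'elevator'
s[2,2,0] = 'recipe'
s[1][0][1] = 'interaction'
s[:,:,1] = [['management', 'elevator', 'cell'], ['interaction', 'drawing', 'assistance'], ['chapter', 'property', 'extent']]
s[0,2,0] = 'protection'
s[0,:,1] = ['management', 'elevator', 'cell']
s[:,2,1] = ['cell', 'assistance', 'extent']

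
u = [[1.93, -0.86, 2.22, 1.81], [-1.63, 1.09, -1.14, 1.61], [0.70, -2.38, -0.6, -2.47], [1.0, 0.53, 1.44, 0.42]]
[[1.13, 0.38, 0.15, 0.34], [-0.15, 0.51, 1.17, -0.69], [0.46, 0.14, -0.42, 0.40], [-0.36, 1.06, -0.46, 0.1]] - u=[[-0.80, 1.24, -2.07, -1.47], [1.48, -0.58, 2.31, -2.3], [-0.24, 2.52, 0.18, 2.87], [-1.36, 0.53, -1.9, -0.32]]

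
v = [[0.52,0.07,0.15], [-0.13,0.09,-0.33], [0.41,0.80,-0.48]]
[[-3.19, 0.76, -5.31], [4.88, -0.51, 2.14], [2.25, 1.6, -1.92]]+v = [[-2.67,0.83,-5.16],[4.75,-0.42,1.81],[2.66,2.40,-2.40]]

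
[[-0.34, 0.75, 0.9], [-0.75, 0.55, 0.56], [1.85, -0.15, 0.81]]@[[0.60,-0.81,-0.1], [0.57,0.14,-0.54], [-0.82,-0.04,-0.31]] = [[-0.51, 0.34, -0.65], [-0.6, 0.66, -0.4], [0.36, -1.55, -0.36]]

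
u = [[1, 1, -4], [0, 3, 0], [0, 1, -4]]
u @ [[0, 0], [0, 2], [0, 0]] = [[0, 2], [0, 6], [0, 2]]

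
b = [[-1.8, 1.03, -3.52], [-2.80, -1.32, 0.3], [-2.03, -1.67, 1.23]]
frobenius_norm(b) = 5.90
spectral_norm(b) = 4.20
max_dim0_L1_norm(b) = 6.63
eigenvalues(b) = [-3.53, 0.53, 1.12]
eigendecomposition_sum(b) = [[-2.07, -0.18, -1.52], [-2.38, -0.21, -1.75], [-1.72, -0.15, -1.26]] + [[0.18, -1.15, 1.38], [-0.30, 1.95, -2.35], [-0.21, 1.33, -1.6]] + [[0.09, 2.36, -3.38], [-0.12, -3.06, 4.39], [-0.11, -2.85, 4.09]]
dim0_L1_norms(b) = [6.63, 4.02, 5.05]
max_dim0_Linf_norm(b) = 3.52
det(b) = -2.09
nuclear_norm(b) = 8.46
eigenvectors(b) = [[0.58,  0.44,  -0.49], [0.66,  -0.74,  0.64], [0.48,  -0.51,  0.59]]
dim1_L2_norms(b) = [4.09, 3.11, 2.9]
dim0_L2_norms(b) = [3.9, 2.36, 3.74]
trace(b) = -1.89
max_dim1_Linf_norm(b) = 3.52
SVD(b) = [[-0.76,  0.62,  0.21], [-0.57,  -0.48,  -0.67], [-0.32,  -0.62,  0.71]] @ diag([4.204851239699597, 4.134152641800585, 0.1200332715958541]) @ [[0.86, 0.12, 0.50], [0.36, 0.56, -0.75], [0.37, -0.82, -0.44]]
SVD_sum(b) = [[-2.73, -0.38, -1.59], [-2.07, -0.29, -1.20], [-1.14, -0.16, -0.66]] + [[0.92,  1.43,  -1.92],[-0.7,  -1.10,  1.47],[-0.92,  -1.44,  1.93]] + [[0.01,-0.02,-0.01], [-0.03,0.07,0.03], [0.03,-0.07,-0.04]]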